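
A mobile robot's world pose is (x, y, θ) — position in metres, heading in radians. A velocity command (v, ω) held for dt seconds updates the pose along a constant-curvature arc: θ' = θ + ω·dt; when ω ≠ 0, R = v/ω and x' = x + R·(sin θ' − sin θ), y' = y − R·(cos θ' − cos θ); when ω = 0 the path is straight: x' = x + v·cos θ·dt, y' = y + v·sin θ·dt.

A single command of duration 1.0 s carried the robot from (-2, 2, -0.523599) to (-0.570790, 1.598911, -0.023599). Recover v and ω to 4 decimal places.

Δθ = -0.023599 − -0.523599 = 0.500000
ω = Δθ/dt = 0.500000/1.0 = 0.5000
R = Δx/(sin θ' − sin θ) = 3.0000
v = R·ω = 3.0000·0.5000 = 1.5000

v = 1.5000, ω = 0.5000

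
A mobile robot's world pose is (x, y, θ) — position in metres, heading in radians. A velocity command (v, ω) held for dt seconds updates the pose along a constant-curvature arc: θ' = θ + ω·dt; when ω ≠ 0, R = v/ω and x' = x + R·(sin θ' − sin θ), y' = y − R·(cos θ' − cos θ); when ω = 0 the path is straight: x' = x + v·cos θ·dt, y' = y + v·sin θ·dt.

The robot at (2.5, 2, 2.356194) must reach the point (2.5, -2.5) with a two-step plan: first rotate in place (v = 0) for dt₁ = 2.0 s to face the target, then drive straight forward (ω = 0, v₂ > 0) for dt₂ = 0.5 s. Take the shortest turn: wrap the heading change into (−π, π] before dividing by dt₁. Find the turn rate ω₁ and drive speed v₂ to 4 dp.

heading to target = atan2(-2.5−2, 2.5−2.5) = -1.5708
Δθ = wrap(-1.5708 − 2.3562) = 2.3562; ω₁ = Δθ/dt₁ = 1.1781
distance = √((2.5−2.5)² + (-2.5−2)²) = 4.5000; v₂ = distance/dt₂ = 9.0000

ω₁ = 1.1781, v₂ = 9.0000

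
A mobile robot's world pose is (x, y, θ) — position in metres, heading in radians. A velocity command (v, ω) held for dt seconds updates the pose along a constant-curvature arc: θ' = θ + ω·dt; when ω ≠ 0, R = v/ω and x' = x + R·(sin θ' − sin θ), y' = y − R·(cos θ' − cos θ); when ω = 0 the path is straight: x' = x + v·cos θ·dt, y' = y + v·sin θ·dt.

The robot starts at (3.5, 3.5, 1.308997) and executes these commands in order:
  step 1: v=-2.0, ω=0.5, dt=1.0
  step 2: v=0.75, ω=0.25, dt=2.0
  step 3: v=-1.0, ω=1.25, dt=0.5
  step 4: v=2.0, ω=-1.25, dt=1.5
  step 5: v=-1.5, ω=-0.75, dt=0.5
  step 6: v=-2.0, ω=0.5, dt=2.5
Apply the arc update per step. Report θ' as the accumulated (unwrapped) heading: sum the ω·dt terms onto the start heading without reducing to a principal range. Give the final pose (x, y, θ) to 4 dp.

(0.4506, -0.1552, 1.9340)

step 1: θ'=1.8090 (R=-4.0000) → pose (3.4766, 1.5209, 1.8090)
step 2: θ'=2.3090 (R=3.0000) → pose (2.7804, 2.8319, 2.3090)
step 3: θ'=2.9340 (R=-0.8000) → pose (3.2073, 2.5875, 2.9340)
step 4: θ'=1.0590 (R=-1.6000) → pose (2.1420, 4.9367, 1.0590)
step 5: θ'=0.6840 (R=2.0000) → pose (1.6621, 4.3661, 0.6840)
step 6: θ'=1.9340 (R=-4.0000) → pose (0.4506, -0.1552, 1.9340)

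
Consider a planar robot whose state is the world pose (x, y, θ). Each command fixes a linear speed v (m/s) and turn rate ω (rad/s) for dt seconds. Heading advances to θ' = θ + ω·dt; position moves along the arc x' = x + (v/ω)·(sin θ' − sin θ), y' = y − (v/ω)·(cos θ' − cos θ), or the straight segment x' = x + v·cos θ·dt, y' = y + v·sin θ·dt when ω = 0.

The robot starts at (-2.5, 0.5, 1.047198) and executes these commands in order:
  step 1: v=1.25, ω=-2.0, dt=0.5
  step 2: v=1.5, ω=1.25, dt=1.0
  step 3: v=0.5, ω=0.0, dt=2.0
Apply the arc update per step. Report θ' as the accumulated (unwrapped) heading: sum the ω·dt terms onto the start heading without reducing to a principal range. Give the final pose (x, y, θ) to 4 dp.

(-0.6193, 2.6490, 1.2972)

step 1: θ'=0.0472 (R=-0.6250) → pose (-1.9882, 0.8118, 0.0472)
step 2: θ'=1.2972 (R=1.2000) → pose (-0.8895, 1.6862, 1.2972)
step 3: θ'=1.2972 (straight) → pose (-0.6193, 2.6490, 1.2972)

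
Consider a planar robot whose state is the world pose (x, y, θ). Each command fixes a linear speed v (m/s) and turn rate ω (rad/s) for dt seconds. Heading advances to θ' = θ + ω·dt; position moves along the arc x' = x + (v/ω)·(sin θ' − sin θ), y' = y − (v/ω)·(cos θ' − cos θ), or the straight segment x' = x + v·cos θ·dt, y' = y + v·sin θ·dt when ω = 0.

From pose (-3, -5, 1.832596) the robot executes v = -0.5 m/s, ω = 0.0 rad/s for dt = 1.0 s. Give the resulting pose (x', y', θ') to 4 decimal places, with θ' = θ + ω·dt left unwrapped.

θ' = 1.8326 + 0.0·1.0 = 1.8326
ω = 0 → straight: x' = -3 + -0.5·cos(1.8326)·1.0 = -2.8706
y' = -5 + -0.5·sin(1.8326)·1.0 = -5.4830

(-2.8706, -5.4830, 1.8326)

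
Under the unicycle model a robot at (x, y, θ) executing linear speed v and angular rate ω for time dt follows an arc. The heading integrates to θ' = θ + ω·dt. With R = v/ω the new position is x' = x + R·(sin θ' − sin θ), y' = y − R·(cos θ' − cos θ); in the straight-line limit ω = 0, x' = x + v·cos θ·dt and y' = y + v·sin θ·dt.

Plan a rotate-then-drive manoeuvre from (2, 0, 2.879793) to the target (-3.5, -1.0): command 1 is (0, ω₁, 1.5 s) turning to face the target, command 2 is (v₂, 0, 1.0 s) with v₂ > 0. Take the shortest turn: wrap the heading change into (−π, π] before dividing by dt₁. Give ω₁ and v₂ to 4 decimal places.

heading to target = atan2(-1−0, -3.5−2) = -2.9617
Δθ = wrap(-2.9617 − 2.8798) = 0.4417; ω₁ = Δθ/dt₁ = 0.2944
distance = √((-3.5−2)² + (-1−0)²) = 5.5902; v₂ = distance/dt₂ = 5.5902

ω₁ = 0.2944, v₂ = 5.5902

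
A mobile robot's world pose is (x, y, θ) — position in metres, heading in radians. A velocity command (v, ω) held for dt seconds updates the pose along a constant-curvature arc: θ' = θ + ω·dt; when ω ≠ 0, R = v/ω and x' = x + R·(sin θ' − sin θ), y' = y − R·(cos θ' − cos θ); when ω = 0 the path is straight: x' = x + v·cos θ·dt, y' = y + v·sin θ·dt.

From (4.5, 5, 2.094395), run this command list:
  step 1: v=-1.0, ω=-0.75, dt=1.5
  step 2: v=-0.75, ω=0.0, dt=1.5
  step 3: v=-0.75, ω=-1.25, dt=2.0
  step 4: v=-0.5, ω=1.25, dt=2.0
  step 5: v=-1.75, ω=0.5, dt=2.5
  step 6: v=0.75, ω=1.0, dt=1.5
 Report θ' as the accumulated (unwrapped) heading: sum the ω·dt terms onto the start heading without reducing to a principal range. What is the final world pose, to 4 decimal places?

(1.0737, -0.7424, 3.7194)

step 1: θ'=0.9694 (R=1.3333) → pose (4.4447, 3.5789, 0.9694)
step 2: θ'=0.9694 (straight) → pose (3.8082, 2.6513, 0.9694)
step 3: θ'=-1.5306 (R=0.6000) → pose (2.7139, 2.9667, -1.5306)
step 4: θ'=0.9694 (R=-0.4000) → pose (1.9844, 3.1769, 0.9694)
step 5: θ'=2.2194 (R=-3.5000) → pose (2.0811, -0.9176, 2.2194)
step 6: θ'=3.7194 (R=0.7500) → pose (1.0737, -0.7424, 3.7194)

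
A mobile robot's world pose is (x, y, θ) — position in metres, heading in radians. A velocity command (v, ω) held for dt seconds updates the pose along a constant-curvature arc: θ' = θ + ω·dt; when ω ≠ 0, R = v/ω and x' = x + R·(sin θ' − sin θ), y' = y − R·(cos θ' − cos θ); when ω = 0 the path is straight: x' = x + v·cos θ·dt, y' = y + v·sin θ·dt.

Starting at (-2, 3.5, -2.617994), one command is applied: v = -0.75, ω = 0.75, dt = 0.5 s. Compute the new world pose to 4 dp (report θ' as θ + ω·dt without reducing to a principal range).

(-1.7175, 3.7433, -2.2430)

θ' = -2.6180 + 0.75·0.5 = -2.2430
R = v/ω = -0.75/0.75 = -1.0000
x' = -2 + -1.0000·(sin -2.2430 − sin -2.6180) = -1.7175
y' = 3.5 − -1.0000·(cos -2.2430 − cos -2.6180) = 3.7433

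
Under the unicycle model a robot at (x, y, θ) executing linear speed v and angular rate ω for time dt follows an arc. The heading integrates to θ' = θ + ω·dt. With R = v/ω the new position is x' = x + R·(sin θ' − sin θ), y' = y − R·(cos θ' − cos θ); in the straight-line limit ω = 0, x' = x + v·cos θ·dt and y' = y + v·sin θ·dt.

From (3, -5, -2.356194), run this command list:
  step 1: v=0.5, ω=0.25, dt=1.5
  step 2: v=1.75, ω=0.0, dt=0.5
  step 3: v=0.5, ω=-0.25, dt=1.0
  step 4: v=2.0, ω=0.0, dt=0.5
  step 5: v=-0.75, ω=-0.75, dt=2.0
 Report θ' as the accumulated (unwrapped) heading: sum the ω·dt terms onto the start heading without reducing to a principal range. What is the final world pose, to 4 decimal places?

step 1: θ'=-1.9812 (R=2.0000) → pose (2.5803, -5.6163, -1.9812)
step 2: θ'=-1.9812 (straight) → pose (2.2312, -6.4186, -1.9812)
step 3: θ'=-2.2312 (R=-2.0000) → pose (1.9768, -6.8475, -2.2312)
step 4: θ'=-2.2312 (straight) → pose (1.3633, -7.6373, -2.2312)
step 5: θ'=-3.7312 (R=1.0000) → pose (2.7091, -7.4195, -3.7312)

(2.7091, -7.4195, -3.7312)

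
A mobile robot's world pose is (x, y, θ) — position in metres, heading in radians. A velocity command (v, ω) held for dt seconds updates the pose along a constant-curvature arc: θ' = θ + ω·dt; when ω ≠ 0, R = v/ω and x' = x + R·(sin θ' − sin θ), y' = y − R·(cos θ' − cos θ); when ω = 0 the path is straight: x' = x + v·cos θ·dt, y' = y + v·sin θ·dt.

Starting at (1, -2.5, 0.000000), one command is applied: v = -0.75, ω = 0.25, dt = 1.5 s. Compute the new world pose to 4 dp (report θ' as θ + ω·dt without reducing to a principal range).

θ' = 0.0000 + 0.25·1.5 = 0.3750
R = v/ω = -0.75/0.25 = -3.0000
x' = 1 + -3.0000·(sin 0.3750 − sin 0.0000) = -0.0988
y' = -2.5 − -3.0000·(cos 0.3750 − cos 0.0000) = -2.7085

(-0.0988, -2.7085, 0.3750)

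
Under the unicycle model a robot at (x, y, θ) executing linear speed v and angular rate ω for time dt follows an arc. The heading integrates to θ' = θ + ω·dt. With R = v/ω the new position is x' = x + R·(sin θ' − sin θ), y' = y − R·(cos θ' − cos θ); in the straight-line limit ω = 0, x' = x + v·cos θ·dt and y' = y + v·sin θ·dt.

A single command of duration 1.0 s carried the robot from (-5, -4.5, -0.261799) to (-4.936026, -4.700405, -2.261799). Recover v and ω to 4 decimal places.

Δθ = -2.261799 − -0.261799 = -2.000000
ω = Δθ/dt = -2.000000/1.0 = -2.0000
R = −Δy/(cos θ' − cos θ) = -0.1250
v = R·ω = -0.1250·-2.0000 = 0.2500

v = 0.2500, ω = -2.0000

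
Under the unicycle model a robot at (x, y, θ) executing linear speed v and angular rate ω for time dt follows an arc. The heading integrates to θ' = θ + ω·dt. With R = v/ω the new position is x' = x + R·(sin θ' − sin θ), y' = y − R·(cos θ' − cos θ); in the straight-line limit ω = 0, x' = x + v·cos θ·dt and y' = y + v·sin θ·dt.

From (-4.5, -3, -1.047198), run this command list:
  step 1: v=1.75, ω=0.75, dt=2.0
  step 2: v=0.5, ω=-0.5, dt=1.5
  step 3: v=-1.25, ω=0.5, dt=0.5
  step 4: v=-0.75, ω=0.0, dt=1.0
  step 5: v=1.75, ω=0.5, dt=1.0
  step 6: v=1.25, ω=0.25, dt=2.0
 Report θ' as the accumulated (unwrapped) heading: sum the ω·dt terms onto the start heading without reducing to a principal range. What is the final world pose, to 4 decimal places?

step 1: θ'=0.4528 (R=2.3333) → pose (-1.4585, -3.9315, 0.4528)
step 2: θ'=-0.2972 (R=-1.0000) → pose (-0.7281, -3.8746, -0.2972)
step 3: θ'=-0.0472 (R=-2.5000) → pose (-1.3423, -3.7678, -0.0472)
step 4: θ'=-0.0472 (straight) → pose (-2.0915, -3.7324, -0.0472)
step 5: θ'=0.4528 (R=3.5000) → pose (-0.3951, -3.3836, 0.4528)
step 6: θ'=0.9528 (R=5.0000) → pose (1.4927, -1.7845, 0.9528)

(1.4927, -1.7845, 0.9528)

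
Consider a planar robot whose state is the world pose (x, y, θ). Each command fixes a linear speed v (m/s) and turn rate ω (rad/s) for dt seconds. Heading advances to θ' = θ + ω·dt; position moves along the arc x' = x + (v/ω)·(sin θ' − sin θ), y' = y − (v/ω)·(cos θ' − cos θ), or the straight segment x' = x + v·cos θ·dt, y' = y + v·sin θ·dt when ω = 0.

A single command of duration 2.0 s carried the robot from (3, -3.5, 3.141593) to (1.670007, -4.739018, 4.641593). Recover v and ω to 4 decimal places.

v = 1.0000, ω = 0.7500

Δθ = 4.641593 − 3.141593 = 1.500000
ω = Δθ/dt = 1.500000/2.0 = 0.7500
R = Δx/(sin θ' − sin θ) = 1.3333
v = R·ω = 1.3333·0.7500 = 1.0000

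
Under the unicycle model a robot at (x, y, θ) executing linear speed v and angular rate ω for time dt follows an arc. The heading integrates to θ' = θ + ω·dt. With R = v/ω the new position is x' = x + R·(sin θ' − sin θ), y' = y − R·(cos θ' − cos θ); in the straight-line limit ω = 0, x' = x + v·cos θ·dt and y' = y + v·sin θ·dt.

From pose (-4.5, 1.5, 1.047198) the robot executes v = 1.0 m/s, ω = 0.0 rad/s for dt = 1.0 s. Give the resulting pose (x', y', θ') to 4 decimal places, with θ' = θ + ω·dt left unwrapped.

(-4.0000, 2.3660, 1.0472)

θ' = 1.0472 + 0.0·1.0 = 1.0472
ω = 0 → straight: x' = -4.5 + 1.0·cos(1.0472)·1.0 = -4.0000
y' = 1.5 + 1.0·sin(1.0472)·1.0 = 2.3660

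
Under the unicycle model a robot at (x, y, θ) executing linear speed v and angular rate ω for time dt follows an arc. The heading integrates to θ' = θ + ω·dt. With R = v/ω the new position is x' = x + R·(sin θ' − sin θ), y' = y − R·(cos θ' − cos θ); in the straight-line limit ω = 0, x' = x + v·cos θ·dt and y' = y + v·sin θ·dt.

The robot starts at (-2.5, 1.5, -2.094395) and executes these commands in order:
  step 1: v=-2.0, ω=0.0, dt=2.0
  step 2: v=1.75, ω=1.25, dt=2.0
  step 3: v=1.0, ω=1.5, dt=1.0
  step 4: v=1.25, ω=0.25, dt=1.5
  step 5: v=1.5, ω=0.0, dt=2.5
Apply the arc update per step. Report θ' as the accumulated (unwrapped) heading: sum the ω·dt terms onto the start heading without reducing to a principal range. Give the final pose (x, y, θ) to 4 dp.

step 1: θ'=-2.0944 (straight) → pose (-0.5000, 4.9641, -2.0944)
step 2: θ'=0.4056 (R=1.4000) → pose (1.2648, 2.9777, 0.4056)
step 3: θ'=1.9056 (R=0.6667) → pose (1.6314, 3.8093, 1.9056)
step 4: θ'=2.2806 (R=5.0000) → pose (0.7015, 5.4248, 2.2806)
step 5: θ'=2.2806 (straight) → pose (-1.7423, 8.2692, 2.2806)

(-1.7423, 8.2692, 2.2806)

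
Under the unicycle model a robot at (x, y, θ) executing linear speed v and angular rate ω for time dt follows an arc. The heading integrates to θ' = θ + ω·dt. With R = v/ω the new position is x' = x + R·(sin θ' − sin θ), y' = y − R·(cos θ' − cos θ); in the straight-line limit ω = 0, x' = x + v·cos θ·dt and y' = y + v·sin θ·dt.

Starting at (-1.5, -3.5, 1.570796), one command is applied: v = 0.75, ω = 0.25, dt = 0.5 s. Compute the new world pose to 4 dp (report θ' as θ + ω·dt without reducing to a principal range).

(-1.5234, -3.1260, 1.6958)

θ' = 1.5708 + 0.25·0.5 = 1.6958
R = v/ω = 0.75/0.25 = 3.0000
x' = -1.5 + 3.0000·(sin 1.6958 − sin 1.5708) = -1.5234
y' = -3.5 − 3.0000·(cos 1.6958 − cos 1.5708) = -3.1260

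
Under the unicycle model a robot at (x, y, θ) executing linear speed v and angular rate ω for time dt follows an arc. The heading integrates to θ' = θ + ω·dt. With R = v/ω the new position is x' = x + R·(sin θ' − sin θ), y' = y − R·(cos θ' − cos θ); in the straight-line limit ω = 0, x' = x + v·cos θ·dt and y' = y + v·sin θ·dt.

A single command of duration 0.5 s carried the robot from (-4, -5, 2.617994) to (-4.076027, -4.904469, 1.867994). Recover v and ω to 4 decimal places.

v = 0.2500, ω = -1.5000

Δθ = 1.867994 − 2.617994 = -0.750000
ω = Δθ/dt = -0.750000/0.5 = -1.5000
R = −Δy/(cos θ' − cos θ) = -0.1667
v = R·ω = -0.1667·-1.5000 = 0.2500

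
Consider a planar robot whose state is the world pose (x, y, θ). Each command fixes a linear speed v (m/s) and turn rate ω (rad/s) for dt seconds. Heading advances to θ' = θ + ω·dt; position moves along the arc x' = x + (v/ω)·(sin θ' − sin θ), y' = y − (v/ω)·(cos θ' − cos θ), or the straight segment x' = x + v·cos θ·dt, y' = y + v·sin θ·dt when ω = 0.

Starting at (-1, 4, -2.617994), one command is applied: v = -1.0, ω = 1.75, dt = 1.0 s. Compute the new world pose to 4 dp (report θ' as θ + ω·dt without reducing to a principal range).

θ' = -2.6180 + 1.75·1.0 = -0.8680
R = v/ω = -1.0/1.75 = -0.5714
x' = -1 + -0.5714·(sin -0.8680 − sin -2.6180) = -0.8497
y' = 4 − -0.5714·(cos -0.8680 − cos -2.6180) = 4.8642

(-0.8497, 4.8642, -0.8680)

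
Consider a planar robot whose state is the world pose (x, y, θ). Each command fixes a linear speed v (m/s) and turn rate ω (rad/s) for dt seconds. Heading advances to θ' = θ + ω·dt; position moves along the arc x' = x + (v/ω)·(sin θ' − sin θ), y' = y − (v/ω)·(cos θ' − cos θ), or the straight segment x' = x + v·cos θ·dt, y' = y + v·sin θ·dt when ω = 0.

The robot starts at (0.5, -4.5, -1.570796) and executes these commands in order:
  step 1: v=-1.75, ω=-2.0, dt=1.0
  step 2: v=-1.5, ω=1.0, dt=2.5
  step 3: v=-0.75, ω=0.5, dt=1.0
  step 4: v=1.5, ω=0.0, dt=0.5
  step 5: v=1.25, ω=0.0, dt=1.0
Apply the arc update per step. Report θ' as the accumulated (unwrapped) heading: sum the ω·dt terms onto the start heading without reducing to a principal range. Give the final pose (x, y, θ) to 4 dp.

(4.8567, -2.1588, -0.5708)

step 1: θ'=-3.5708 (R=0.8750) → pose (1.7391, -3.7044, -3.5708)
step 2: θ'=-1.0708 (R=-1.5000) → pose (3.6797, -1.6213, -1.0708)
step 3: θ'=-0.5708 (R=-1.5000) → pose (3.1738, -1.0782, -0.5708)
step 4: θ'=-0.5708 (straight) → pose (3.8049, -1.4834, -0.5708)
step 5: θ'=-0.5708 (straight) → pose (4.8567, -2.1588, -0.5708)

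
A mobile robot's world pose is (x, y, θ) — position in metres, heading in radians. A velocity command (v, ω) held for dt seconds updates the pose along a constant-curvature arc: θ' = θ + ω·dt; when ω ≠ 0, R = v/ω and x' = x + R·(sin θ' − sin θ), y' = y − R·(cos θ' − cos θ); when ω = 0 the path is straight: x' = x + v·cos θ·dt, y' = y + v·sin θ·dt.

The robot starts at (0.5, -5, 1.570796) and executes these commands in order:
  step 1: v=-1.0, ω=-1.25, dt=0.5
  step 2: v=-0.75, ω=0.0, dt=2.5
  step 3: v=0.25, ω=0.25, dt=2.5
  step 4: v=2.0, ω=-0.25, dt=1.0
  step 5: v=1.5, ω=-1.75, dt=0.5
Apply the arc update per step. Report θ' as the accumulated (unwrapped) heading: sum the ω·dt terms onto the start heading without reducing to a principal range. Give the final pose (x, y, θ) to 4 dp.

(0.1504, -3.8630, 0.4458)

step 1: θ'=0.9458 (R=0.8000) → pose (0.3488, -5.4681, 0.9458)
step 2: θ'=0.9458 (straight) → pose (-0.7483, -6.9886, 0.9458)
step 3: θ'=1.5708 (R=1.0000) → pose (-0.5593, -6.4035, 1.5708)
step 4: θ'=1.3208 (R=-8.0000) → pose (-0.3105, -4.4243, 1.3208)
step 5: θ'=0.4458 (R=-0.8571) → pose (0.1504, -3.8630, 0.4458)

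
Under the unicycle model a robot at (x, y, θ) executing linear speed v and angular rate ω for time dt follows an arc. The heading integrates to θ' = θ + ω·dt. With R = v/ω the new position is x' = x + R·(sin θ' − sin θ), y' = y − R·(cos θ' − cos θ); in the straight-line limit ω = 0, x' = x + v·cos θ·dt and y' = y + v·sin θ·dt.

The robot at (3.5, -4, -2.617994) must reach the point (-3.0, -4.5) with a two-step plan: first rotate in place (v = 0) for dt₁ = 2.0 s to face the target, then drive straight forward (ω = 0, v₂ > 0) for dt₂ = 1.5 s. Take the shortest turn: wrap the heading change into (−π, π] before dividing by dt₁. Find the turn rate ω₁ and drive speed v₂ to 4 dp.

heading to target = atan2(-4.5−-4, -3−3.5) = -3.0648
Δθ = wrap(-3.0648 − -2.6180) = -0.4468; ω₁ = Δθ/dt₁ = -0.2234
distance = √((-3−3.5)² + (-4.5−-4)²) = 6.5192; v₂ = distance/dt₂ = 4.3461

ω₁ = -0.2234, v₂ = 4.3461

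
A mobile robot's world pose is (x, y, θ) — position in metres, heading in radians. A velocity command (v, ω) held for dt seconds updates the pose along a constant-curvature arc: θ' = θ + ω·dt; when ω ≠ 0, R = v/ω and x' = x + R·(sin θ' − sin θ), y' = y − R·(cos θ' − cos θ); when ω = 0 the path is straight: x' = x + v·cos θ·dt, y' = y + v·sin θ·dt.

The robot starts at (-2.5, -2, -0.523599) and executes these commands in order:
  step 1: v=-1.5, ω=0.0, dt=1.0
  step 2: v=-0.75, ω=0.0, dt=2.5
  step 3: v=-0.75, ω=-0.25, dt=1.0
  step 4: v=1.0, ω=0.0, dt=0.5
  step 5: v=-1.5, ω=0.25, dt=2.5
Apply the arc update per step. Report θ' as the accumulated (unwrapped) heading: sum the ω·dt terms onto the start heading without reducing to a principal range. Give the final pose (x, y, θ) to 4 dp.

step 1: θ'=-0.5236 (straight) → pose (-3.7990, -1.2500, -0.5236)
step 2: θ'=-0.5236 (straight) → pose (-5.4228, -0.3125, -0.5236)
step 3: θ'=-0.7736 (R=3.0000) → pose (-6.0190, 0.1394, -0.7736)
step 4: θ'=-0.7736 (straight) → pose (-5.6613, -0.2100, -0.7736)
step 5: θ'=-0.1486 (R=-6.0000) → pose (-8.9652, 1.4315, -0.1486)

(-8.9652, 1.4315, -0.1486)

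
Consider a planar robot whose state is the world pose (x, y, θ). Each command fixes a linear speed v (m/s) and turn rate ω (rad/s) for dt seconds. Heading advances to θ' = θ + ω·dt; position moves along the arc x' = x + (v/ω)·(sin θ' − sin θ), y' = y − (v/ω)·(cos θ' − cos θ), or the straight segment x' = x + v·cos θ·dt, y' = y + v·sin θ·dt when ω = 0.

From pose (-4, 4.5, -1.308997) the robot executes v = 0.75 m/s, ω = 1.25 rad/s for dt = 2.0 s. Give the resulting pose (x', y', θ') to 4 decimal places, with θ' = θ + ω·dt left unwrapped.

(-2.8632, 4.4329, 1.1910)

θ' = -1.3090 + 1.25·2.0 = 1.1910
R = v/ω = 0.75/1.25 = 0.6000
x' = -4 + 0.6000·(sin 1.1910 − sin -1.3090) = -2.8632
y' = 4.5 − 0.6000·(cos 1.1910 − cos -1.3090) = 4.4329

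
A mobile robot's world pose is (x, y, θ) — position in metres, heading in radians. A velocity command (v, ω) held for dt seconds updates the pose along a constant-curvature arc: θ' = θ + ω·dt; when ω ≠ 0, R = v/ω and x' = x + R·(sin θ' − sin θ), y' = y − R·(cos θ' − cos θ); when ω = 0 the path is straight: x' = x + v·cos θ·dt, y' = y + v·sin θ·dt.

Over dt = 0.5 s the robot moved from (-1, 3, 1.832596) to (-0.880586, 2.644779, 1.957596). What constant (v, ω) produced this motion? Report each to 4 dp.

v = -0.7500, ω = 0.2500

Δθ = 1.957596 − 1.832596 = 0.125000
ω = Δθ/dt = 0.125000/0.5 = 0.2500
R = −Δy/(cos θ' − cos θ) = -3.0000
v = R·ω = -3.0000·0.2500 = -0.7500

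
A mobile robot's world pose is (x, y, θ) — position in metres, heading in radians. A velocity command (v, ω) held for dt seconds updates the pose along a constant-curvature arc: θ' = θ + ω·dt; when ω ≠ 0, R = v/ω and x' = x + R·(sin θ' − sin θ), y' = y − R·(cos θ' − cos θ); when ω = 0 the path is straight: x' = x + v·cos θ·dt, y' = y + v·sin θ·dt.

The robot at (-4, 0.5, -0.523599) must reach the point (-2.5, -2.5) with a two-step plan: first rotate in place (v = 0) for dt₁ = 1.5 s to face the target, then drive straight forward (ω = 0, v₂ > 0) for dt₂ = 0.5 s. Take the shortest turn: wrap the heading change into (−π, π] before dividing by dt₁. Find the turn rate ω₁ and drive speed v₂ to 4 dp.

heading to target = atan2(-2.5−0.5, -2.5−-4) = -1.1071
Δθ = wrap(-1.1071 − -0.5236) = -0.5835; ω₁ = Δθ/dt₁ = -0.3890
distance = √((-2.5−-4)² + (-2.5−0.5)²) = 3.3541; v₂ = distance/dt₂ = 6.7082

ω₁ = -0.3890, v₂ = 6.7082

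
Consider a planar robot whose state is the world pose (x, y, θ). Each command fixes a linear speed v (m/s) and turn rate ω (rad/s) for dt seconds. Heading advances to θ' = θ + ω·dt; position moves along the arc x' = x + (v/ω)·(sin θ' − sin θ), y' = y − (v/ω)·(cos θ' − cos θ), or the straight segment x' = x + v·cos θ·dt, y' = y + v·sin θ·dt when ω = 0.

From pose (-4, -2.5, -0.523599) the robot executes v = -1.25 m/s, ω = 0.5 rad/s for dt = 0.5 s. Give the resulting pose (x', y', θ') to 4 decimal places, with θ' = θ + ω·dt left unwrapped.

(-4.5745, -2.2581, -0.2736)

θ' = -0.5236 + 0.5·0.5 = -0.2736
R = v/ω = -1.25/0.5 = -2.5000
x' = -4 + -2.5000·(sin -0.2736 − sin -0.5236) = -4.5745
y' = -2.5 − -2.5000·(cos -0.2736 − cos -0.5236) = -2.2581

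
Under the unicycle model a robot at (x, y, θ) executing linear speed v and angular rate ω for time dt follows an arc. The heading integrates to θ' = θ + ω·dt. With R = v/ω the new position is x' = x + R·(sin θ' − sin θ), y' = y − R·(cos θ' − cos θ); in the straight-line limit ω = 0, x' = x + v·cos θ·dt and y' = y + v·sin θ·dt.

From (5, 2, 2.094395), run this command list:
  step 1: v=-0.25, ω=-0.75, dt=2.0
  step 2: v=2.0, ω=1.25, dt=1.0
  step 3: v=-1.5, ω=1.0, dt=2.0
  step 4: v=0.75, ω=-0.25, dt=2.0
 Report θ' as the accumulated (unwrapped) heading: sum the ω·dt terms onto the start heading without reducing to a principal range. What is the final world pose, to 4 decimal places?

(6.6214, 1.9264, 3.3444)

step 1: θ'=0.5944 (R=0.3333) → pose (4.8980, 1.5572, 0.5944)
step 2: θ'=1.8444 (R=1.6000) → pose (5.5425, 3.3151, 1.8444)
step 3: θ'=3.8444 (R=-1.5000) → pose (7.9562, 2.5758, 3.8444)
step 4: θ'=3.3444 (R=-3.0000) → pose (6.6214, 1.9264, 3.3444)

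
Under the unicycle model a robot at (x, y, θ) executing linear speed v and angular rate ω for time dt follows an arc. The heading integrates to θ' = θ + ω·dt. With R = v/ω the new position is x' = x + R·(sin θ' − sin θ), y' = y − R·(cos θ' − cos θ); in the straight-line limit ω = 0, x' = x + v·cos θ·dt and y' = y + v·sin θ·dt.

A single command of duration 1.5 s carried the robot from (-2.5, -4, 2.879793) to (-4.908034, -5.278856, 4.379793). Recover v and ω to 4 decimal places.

v = 2.0000, ω = 1.0000

Δθ = 4.379793 − 2.879793 = 1.500000
ω = Δθ/dt = 1.500000/1.5 = 1.0000
R = Δx/(sin θ' − sin θ) = 2.0000
v = R·ω = 2.0000·1.0000 = 2.0000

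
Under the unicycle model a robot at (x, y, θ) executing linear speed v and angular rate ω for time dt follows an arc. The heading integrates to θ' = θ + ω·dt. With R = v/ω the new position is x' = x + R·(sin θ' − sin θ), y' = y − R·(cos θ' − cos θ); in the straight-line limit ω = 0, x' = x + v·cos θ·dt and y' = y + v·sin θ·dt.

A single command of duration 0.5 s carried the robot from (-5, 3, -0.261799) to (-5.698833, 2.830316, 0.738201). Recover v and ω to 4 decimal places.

Δθ = 0.738201 − -0.261799 = 1.000000
ω = Δθ/dt = 1.000000/0.5 = 2.0000
R = Δx/(sin θ' − sin θ) = -0.7500
v = R·ω = -0.7500·2.0000 = -1.5000

v = -1.5000, ω = 2.0000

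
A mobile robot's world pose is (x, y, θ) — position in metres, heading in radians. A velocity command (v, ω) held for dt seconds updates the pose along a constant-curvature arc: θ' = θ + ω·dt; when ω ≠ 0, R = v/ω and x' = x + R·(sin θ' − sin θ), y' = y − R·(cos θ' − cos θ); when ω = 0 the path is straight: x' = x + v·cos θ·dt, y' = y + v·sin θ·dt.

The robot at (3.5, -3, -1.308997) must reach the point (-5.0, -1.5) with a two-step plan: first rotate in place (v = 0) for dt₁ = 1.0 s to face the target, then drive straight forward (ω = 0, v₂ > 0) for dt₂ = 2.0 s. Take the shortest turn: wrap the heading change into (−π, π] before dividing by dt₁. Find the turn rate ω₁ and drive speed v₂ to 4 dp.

ω₁ = -2.0073, v₂ = 4.3157

heading to target = atan2(-1.5−-3, -5−3.5) = 2.9669
Δθ = wrap(2.9669 − -1.3090) = -2.0073; ω₁ = Δθ/dt₁ = -2.0073
distance = √((-5−3.5)² + (-1.5−-3)²) = 8.6313; v₂ = distance/dt₂ = 4.3157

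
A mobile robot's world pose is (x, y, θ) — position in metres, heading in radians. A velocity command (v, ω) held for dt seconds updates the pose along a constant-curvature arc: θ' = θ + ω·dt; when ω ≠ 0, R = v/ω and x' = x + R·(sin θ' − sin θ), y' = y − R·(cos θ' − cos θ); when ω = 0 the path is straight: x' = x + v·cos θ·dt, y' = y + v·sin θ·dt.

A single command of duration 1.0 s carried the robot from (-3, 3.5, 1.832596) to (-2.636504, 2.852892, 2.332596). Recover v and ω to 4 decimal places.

Δθ = 2.332596 − 1.832596 = 0.500000
ω = Δθ/dt = 0.500000/1.0 = 0.5000
R = −Δy/(cos θ' − cos θ) = -1.5000
v = R·ω = -1.5000·0.5000 = -0.7500

v = -0.7500, ω = 0.5000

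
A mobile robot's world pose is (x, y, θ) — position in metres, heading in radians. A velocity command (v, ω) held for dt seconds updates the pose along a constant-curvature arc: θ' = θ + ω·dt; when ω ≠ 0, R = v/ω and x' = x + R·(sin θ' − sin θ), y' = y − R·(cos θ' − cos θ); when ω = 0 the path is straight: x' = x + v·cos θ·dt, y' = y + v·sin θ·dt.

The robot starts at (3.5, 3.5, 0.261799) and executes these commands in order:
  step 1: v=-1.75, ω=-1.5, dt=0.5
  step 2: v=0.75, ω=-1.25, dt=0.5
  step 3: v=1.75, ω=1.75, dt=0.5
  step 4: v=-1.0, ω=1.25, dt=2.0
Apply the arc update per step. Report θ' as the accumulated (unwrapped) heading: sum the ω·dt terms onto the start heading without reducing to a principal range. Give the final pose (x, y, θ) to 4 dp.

(2.7636, 1.5145, 2.2618)

step 1: θ'=-0.4882 (R=1.1667) → pose (2.6508, 3.5965, -0.4882)
step 2: θ'=-1.1132 (R=-0.6000) → pose (2.9077, 3.3317, -1.1132)
step 3: θ'=-0.2382 (R=1.0000) → pose (3.5688, 2.8017, -0.2382)
step 4: θ'=2.2618 (R=-0.8000) → pose (2.7636, 1.5145, 2.2618)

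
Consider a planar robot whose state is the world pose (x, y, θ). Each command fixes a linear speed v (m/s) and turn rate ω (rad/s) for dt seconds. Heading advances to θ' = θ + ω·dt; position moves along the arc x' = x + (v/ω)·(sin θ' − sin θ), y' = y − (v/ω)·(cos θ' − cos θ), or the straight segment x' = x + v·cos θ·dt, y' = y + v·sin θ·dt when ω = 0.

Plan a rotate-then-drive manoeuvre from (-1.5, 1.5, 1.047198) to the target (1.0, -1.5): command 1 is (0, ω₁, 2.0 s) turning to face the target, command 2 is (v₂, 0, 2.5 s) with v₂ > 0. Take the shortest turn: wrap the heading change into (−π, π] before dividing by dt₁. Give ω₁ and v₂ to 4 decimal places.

heading to target = atan2(-1.5−1.5, 1−-1.5) = -0.8761
Δθ = wrap(-0.8761 − 1.0472) = -1.9233; ω₁ = Δθ/dt₁ = -0.9616
distance = √((1−-1.5)² + (-1.5−1.5)²) = 3.9051; v₂ = distance/dt₂ = 1.5620

ω₁ = -0.9616, v₂ = 1.5620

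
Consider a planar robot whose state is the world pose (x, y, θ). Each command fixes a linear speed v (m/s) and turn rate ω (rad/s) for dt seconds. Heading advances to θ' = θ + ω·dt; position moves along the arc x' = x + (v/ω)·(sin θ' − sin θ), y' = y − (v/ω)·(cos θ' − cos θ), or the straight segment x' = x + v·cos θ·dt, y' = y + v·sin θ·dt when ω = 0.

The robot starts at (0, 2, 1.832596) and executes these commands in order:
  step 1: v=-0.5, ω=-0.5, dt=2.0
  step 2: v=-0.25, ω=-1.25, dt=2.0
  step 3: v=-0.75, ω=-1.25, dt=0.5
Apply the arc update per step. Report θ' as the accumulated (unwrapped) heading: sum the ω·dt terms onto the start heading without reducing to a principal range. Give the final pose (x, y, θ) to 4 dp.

(-0.4265, 1.5606, -2.2924)

step 1: θ'=0.8326 (R=1.0000) → pose (-0.2262, 1.0682, 0.8326)
step 2: θ'=-1.6674 (R=0.2000) → pose (-0.5732, 1.2221, -1.6674)
step 3: θ'=-2.2924 (R=0.6000) → pose (-0.4265, 1.5606, -2.2924)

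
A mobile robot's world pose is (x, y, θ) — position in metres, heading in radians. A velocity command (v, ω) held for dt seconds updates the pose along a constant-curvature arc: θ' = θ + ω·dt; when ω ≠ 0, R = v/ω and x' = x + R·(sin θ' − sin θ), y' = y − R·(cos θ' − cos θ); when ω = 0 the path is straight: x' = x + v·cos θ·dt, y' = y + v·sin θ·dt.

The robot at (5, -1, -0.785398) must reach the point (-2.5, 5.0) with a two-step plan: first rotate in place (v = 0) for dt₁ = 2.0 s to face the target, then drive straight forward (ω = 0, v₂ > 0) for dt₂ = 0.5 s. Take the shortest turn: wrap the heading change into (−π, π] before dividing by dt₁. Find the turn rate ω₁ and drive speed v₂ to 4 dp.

ω₁ = -1.5155, v₂ = 19.2094

heading to target = atan2(5−-1, -2.5−5) = 2.4669
Δθ = wrap(2.4669 − -0.7854) = -3.0309; ω₁ = Δθ/dt₁ = -1.5155
distance = √((-2.5−5)² + (5−-1)²) = 9.6047; v₂ = distance/dt₂ = 19.2094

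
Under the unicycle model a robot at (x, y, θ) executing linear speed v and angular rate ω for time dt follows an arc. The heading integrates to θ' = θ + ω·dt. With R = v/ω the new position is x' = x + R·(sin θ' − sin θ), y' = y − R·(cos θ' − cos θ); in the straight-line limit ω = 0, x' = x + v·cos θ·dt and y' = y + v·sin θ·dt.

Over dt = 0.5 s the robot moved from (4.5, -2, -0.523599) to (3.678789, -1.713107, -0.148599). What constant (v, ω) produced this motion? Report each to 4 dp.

v = -1.7500, ω = 0.7500

Δθ = -0.148599 − -0.523599 = 0.375000
ω = Δθ/dt = 0.375000/0.5 = 0.7500
R = Δx/(sin θ' − sin θ) = -2.3333
v = R·ω = -2.3333·0.7500 = -1.7500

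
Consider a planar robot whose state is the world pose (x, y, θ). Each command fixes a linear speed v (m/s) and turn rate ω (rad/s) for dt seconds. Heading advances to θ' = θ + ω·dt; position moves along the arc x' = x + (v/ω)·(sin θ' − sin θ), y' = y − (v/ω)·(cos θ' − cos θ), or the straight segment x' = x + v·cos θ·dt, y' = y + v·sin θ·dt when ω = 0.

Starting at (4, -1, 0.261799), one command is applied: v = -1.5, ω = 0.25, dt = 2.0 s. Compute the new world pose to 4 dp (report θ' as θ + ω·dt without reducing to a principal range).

(1.4116, -2.4540, 0.7618)

θ' = 0.2618 + 0.25·2.0 = 0.7618
R = v/ω = -1.5/0.25 = -6.0000
x' = 4 + -6.0000·(sin 0.7618 − sin 0.2618) = 1.4116
y' = -1 − -6.0000·(cos 0.7618 − cos 0.2618) = -2.4540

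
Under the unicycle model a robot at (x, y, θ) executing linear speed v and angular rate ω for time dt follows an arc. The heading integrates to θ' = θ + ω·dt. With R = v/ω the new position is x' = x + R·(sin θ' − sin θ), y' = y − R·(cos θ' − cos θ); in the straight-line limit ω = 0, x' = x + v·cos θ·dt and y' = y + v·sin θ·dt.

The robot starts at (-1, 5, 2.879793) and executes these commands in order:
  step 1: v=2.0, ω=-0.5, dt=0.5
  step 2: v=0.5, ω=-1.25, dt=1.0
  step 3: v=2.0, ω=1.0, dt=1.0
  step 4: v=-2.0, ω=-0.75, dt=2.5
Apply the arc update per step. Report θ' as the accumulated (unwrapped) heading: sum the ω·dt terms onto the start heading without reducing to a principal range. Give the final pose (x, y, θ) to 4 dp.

step 1: θ'=2.6298 (R=-4.0000) → pose (-1.9237, 5.3762, 2.6298)
step 2: θ'=1.3798 (R=-0.4000) → pose (-2.1205, 5.8009, 1.3798)
step 3: θ'=2.3798 (R=2.0000) → pose (-2.7037, 7.6278, 2.3798)
step 4: θ'=0.5048 (R=2.6667) → pose (-3.2546, 3.3642, 0.5048)

(-3.2546, 3.3642, 0.5048)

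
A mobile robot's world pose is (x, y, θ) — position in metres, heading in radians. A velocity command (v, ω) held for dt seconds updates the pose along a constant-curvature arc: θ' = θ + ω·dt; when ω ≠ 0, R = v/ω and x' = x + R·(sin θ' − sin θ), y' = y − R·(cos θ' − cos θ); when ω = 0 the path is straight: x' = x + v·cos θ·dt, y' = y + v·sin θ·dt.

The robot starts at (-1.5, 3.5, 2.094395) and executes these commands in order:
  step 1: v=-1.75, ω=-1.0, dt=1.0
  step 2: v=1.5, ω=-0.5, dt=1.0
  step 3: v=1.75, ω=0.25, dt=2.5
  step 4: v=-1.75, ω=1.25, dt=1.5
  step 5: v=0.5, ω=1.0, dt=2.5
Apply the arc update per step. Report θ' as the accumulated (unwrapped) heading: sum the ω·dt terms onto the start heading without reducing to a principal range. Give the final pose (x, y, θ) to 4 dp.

step 1: θ'=1.0944 (R=1.7500) → pose (-1.4604, 1.8225, 1.0944)
step 2: θ'=0.5944 (R=-3.0000) → pose (-0.4745, 2.9322, 0.5944)
step 3: θ'=1.2194 (R=7.0000) → pose (2.1777, 6.3221, 1.2194)
step 4: θ'=3.0944 (R=-1.4000) → pose (3.4261, 4.4418, 3.0944)
step 5: θ'=5.5944 (R=0.5000) → pose (3.0847, 3.5563, 5.5944)

(3.0847, 3.5563, 5.5944)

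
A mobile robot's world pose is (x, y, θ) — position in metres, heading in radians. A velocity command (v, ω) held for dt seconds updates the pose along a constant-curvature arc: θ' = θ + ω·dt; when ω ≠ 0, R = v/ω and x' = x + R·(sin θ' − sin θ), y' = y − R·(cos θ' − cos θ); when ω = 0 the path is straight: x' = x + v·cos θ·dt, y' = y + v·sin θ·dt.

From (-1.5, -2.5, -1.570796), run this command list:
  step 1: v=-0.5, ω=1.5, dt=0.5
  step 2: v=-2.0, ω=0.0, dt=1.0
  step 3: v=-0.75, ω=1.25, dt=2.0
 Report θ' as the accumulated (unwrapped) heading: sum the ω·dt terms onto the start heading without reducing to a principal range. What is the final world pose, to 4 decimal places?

(-3.9882, -1.2833, 1.6792)

step 1: θ'=-0.8208 (R=-0.3333) → pose (-1.5894, -2.2728, -0.8208)
step 2: θ'=-0.8208 (straight) → pose (-2.9527, -0.8094, -0.8208)
step 3: θ'=1.6792 (R=-0.6000) → pose (-3.9882, -1.2833, 1.6792)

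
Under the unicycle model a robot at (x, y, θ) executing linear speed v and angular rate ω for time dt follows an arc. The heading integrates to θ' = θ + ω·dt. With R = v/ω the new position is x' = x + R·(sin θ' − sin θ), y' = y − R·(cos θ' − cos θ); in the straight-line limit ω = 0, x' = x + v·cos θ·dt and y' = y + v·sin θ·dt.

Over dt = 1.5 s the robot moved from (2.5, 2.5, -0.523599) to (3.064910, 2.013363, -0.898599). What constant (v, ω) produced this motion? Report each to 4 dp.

Δθ = -0.898599 − -0.523599 = -0.375000
ω = Δθ/dt = -0.375000/1.5 = -0.2500
R = Δx/(sin θ' − sin θ) = -2.0000
v = R·ω = -2.0000·-0.2500 = 0.5000

v = 0.5000, ω = -0.2500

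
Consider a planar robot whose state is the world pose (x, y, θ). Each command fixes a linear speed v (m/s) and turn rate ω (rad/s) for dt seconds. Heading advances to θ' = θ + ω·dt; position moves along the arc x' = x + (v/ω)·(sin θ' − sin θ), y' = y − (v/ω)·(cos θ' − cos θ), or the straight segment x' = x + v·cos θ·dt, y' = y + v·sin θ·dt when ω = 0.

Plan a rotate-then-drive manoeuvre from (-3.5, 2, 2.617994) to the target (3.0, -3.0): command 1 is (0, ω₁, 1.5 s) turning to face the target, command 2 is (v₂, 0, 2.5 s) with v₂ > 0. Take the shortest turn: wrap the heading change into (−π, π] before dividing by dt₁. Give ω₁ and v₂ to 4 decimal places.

ω₁ = 2.0063, v₂ = 3.2802

heading to target = atan2(-3−2, 3−-3.5) = -0.6557
Δθ = wrap(-0.6557 − 2.6180) = 3.0095; ω₁ = Δθ/dt₁ = 2.0063
distance = √((3−-3.5)² + (-3−2)²) = 8.2006; v₂ = distance/dt₂ = 3.2802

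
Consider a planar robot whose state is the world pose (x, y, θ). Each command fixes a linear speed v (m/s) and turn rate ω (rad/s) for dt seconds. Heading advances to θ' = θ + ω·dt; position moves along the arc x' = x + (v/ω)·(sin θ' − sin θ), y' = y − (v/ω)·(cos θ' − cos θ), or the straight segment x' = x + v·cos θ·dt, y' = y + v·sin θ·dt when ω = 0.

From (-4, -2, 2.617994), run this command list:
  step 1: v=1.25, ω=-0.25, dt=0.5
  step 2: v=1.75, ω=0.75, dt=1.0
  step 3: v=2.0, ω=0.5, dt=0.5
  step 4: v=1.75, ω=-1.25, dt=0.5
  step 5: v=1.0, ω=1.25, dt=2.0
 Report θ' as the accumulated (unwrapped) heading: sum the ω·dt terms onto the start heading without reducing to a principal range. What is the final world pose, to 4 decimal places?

(-8.8485, -2.7080, 5.3680)

step 1: θ'=2.4930 (R=-5.0000) → pose (-4.5204, -1.6545, 2.4930)
step 2: θ'=3.2430 (R=2.3333) → pose (-6.1660, -1.1927, 3.2430)
step 3: θ'=3.4930 (R=4.0000) → pose (-7.1380, -1.4166, 3.4930)
step 4: θ'=2.8680 (R=-1.4000) → pose (-7.9982, -1.4501, 2.8680)
step 5: θ'=5.3680 (R=0.8000) → pose (-8.8485, -2.7080, 5.3680)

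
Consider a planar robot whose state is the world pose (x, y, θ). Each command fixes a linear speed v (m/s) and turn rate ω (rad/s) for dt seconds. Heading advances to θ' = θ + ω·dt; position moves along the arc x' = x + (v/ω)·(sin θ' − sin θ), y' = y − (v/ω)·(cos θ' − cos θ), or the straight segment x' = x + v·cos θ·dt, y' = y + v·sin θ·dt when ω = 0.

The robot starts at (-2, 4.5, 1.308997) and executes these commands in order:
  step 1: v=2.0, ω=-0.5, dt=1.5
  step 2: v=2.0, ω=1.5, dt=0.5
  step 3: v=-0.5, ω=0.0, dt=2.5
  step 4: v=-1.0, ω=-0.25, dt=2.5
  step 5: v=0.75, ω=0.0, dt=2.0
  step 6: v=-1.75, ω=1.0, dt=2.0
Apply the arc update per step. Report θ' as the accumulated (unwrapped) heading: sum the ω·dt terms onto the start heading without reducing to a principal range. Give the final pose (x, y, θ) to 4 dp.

(0.1588, 2.3904, 2.6840)

step 1: θ'=0.5590 (R=-4.0000) → pose (-0.2576, 6.8559, 0.5590)
step 2: θ'=1.3090 (R=1.3333) → pose (0.3231, 7.6412, 1.3090)
step 3: θ'=1.3090 (straight) → pose (-0.0004, 6.4338, 1.3090)
step 4: θ'=0.6840 (R=4.0000) → pose (-1.3365, 4.3688, 0.6840)
step 5: θ'=0.6840 (straight) → pose (-0.1739, 5.3167, 0.6840)
step 6: θ'=2.6840 (R=-1.7500) → pose (0.1588, 2.3904, 2.6840)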